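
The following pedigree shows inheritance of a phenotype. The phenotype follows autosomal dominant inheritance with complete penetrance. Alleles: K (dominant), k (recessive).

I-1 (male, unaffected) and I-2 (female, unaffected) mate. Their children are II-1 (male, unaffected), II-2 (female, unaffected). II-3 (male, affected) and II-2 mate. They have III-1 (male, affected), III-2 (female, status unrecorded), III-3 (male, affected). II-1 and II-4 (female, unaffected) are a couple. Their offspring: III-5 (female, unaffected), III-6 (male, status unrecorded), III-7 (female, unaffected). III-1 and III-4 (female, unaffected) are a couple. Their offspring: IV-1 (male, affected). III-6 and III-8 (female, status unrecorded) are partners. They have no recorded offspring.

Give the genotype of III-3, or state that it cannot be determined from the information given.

Kk

From phenotype alone, III-3 is KK or Kk.
III-3 is affected so carries K and received k from II-2 (kk), so III-3 is Kk.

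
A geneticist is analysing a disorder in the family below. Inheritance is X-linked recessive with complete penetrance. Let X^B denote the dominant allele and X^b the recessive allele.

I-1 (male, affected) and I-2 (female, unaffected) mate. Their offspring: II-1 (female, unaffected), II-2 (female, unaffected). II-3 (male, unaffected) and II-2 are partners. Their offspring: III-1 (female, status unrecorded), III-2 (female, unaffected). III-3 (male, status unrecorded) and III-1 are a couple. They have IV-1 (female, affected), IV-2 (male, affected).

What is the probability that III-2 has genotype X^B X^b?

1/2

II-3 is unaffected, so II-3 is X^B Y.
II-2 is unaffected so carries B and received b from I-1 (X^b Y), so II-2 is X^B X^b.
Their cross gives offspring ratios 1/2 X^B X^B : 1/2 X^B X^b. Conditioning on III-2 being unaffected, P(X^B X^b) = 1/2 / 1 = 1/2.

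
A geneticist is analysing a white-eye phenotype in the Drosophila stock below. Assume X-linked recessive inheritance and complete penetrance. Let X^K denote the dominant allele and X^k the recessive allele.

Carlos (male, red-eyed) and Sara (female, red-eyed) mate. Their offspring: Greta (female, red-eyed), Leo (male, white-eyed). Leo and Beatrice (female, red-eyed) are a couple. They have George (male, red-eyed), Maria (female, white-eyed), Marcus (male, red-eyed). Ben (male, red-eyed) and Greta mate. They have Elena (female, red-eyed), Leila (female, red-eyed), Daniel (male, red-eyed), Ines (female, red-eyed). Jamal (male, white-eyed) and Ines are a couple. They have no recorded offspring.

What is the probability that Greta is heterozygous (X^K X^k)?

Carlos is red-eyed, so Carlos is X^K Y.
Sara is red-eyed so carries K and passed k to Leo (X^k Y), so Sara is X^K X^k.
Their cross gives offspring ratios 1/2 X^K X^K : 1/2 X^K X^k. Conditioning on Greta being red-eyed, P(X^K X^k) = 1/2 / 1 = 1/2 before taking Greta's own offspring into account.
Ben is red-eyed, so Ben is X^K Y.
Now use Greta's offspring. Probability of each recorded status — red-eyed son Daniel: 1/2 if Greta is X^K X^k, 1 if X^K X^K. (Elena, Leila, Ines: equally likely either way, so uninformative.)
Bayes: P(X^K X^k) = 1/2·1/2 / (1/2·1/2 + 1/2·1) = 1/3.

1/3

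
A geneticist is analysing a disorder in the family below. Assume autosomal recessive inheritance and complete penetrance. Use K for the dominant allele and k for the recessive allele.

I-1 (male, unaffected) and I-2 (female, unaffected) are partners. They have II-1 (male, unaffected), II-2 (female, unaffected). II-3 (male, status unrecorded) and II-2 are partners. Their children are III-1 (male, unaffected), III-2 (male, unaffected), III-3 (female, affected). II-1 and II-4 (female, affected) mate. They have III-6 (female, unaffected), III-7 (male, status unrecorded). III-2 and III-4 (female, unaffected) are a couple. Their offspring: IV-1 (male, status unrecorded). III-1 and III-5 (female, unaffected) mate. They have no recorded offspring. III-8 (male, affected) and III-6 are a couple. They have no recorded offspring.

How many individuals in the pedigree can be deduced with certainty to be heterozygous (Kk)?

Obligate heterozygotes: II-2 is unaffected so carries K and passed k to III-3 (kk), so II-2 is Kk; III-6 is unaffected so carries K and received k from II-4 (kk), so III-6 is Kk.
Every other individual is either homozygous by phenotype or has at least one consistent homozygous assignment, so the count is 2.

2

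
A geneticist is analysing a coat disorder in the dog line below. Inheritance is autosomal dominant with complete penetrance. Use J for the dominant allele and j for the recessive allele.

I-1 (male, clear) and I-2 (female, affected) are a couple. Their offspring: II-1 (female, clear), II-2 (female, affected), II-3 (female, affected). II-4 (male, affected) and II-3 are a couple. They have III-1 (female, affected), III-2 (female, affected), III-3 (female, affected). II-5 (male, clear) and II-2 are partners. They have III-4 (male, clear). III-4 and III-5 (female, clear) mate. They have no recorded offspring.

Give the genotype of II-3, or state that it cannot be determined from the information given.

Jj

From phenotype alone, II-3 is JJ or Jj.
II-3 is affected so carries J and received j from I-1 (jj), so II-3 is Jj.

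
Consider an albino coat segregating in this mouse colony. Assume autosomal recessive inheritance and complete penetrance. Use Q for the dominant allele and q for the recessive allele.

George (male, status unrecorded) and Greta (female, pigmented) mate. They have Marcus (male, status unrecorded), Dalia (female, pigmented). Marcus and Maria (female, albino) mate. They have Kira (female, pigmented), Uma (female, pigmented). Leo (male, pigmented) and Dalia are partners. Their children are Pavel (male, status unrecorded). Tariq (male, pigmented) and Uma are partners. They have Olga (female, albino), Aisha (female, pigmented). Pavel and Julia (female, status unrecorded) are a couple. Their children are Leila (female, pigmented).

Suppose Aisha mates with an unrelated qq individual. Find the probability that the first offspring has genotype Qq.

2/3

Tariq is pigmented so carries Q and passed q to Olga (qq), so Tariq is Qq.
Uma is pigmented so carries Q and received q from Maria (qq), so Uma is Qq.
Aisha is a pigmented offspring of Tariq (Qq) × Uma (Qq), whose cross gives 1/4 QQ : 1/2 Qq : 1/4 qq; conditioning on being pigmented, Aisha is QQ with probability 1/3, Qq with probability 2/3.
Summing over parental genotype combinations, P(offspring has genotype Qq) = 1/3·1 + 2/3·1/2 = 2/3.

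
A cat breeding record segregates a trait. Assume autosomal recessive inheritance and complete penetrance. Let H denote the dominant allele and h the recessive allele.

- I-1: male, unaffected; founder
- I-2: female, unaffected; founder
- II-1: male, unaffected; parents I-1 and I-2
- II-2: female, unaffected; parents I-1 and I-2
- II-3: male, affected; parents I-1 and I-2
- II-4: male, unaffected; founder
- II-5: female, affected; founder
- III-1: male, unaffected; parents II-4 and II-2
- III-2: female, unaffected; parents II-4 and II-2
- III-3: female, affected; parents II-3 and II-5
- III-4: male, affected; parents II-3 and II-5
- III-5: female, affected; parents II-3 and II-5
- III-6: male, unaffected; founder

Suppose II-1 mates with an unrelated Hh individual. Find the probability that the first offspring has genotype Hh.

I-1 is unaffected so carries H and passed h to II-3 (hh), so I-1 is Hh.
I-2 is unaffected so carries H and passed h to II-3 (hh), so I-2 is Hh.
II-1 is an unaffected offspring of I-1 (Hh) × I-2 (Hh), whose cross gives 1/4 HH : 1/2 Hh : 1/4 hh; conditioning on being unaffected, II-1 is HH with probability 1/3, Hh with probability 2/3.
Summing over parental genotype combinations, P(offspring has genotype Hh) = 1/3·1/2 + 2/3·1/2 = 1/2.

1/2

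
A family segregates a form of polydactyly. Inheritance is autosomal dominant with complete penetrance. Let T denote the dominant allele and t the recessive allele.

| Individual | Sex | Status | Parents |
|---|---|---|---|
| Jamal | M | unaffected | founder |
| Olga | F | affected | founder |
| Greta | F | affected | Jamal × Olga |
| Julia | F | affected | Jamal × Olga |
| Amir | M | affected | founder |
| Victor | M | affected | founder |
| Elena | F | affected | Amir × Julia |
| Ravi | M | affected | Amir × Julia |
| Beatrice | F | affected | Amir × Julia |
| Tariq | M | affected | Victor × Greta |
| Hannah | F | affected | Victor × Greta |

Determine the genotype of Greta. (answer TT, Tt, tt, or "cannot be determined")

From phenotype alone, Greta is TT or Tt.
Greta is affected so carries T and received t from Jamal (tt), so Greta is Tt.

Tt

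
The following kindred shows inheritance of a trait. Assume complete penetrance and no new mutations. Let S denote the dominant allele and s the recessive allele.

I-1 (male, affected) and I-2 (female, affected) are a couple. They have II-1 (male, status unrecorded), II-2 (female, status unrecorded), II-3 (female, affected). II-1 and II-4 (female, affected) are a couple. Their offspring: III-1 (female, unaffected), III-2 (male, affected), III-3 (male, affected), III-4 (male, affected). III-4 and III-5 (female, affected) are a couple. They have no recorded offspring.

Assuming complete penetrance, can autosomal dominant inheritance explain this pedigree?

A consistent assignment under autosomal dominant exists: I-1 SS, I-2 Ss, II-1 Ss, II-2 SS, II-3 SS, II-4 Ss, III-1 ss, III-2 SS, III-3 SS, III-4 SS, III-5 SS.
In this assignment every recorded phenotype matches its genotype and every non-founder's genotype is obtainable from its parents' genotypes, so the pedigree is consistent.

Yes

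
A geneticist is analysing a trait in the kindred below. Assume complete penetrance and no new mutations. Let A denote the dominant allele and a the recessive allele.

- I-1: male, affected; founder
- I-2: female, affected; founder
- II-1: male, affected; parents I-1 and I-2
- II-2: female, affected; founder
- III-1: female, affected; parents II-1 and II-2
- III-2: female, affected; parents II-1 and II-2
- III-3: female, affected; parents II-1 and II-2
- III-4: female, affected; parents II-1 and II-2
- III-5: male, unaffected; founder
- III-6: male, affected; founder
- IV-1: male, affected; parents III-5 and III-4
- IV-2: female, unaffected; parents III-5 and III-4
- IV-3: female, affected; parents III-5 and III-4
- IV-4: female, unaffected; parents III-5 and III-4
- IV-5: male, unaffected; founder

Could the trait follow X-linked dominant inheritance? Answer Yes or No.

Yes

A consistent assignment under X-linked dominant exists: I-1 X^A Y, I-2 X^A X^A, II-1 X^A Y, II-2 X^A X^a, III-1 X^A X^A, III-2 X^A X^A, III-3 X^A X^A, III-4 X^A X^a, III-5 X^a Y, III-6 X^A Y, IV-1 X^A Y, IV-2 X^a X^a, IV-3 X^A X^a, IV-4 X^a X^a, IV-5 X^a Y.
In this assignment every recorded phenotype matches its genotype and every non-founder's genotype is obtainable from its parents' genotypes, so the pedigree is consistent.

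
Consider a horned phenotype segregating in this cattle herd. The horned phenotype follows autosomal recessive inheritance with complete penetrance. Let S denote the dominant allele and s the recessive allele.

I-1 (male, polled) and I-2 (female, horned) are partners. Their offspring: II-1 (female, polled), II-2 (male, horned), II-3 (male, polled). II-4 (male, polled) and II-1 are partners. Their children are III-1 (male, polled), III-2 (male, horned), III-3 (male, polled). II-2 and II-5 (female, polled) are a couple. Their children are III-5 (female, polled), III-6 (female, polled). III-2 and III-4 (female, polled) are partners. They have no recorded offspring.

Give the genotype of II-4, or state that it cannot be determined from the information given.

From phenotype alone, II-4 is SS or Ss.
II-4 is polled so carries S and passed s to III-2 (ss), so II-4 is Ss.

Ss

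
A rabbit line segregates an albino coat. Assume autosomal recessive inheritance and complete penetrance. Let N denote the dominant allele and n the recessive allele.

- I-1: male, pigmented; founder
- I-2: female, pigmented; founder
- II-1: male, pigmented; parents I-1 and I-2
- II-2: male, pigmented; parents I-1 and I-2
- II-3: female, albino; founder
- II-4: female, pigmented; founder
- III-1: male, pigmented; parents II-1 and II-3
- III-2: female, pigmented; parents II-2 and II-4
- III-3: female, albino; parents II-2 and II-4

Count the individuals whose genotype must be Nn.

3

Obligate heterozygotes: II-2 is pigmented so carries N and passed n to III-3 (nn), so II-2 is Nn; II-4 is pigmented so carries N and passed n to III-3 (nn), so II-4 is Nn; III-1 is pigmented so carries N and received n from II-3 (nn), so III-1 is Nn.
Every other individual is either homozygous by phenotype or has at least one consistent homozygous assignment, so the count is 3.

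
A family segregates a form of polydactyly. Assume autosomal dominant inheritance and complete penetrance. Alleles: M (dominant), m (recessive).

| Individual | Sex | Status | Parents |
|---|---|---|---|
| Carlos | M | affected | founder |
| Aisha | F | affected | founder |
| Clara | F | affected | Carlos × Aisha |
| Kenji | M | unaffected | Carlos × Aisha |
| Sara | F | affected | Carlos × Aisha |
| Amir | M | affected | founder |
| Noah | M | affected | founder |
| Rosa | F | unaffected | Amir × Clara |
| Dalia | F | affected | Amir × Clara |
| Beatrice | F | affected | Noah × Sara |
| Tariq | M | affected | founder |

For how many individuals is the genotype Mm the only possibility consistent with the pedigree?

4

Obligate heterozygotes: Carlos is affected so carries M and passed m to Kenji (mm), so Carlos is Mm; Aisha is affected so carries M and passed m to Kenji (mm), so Aisha is Mm; Clara is affected so carries M and passed m to Rosa (mm), so Clara is Mm; Amir is affected so carries M and passed m to Rosa (mm), so Amir is Mm.
Every other individual is either homozygous by phenotype or has at least one consistent homozygous assignment, so the count is 4.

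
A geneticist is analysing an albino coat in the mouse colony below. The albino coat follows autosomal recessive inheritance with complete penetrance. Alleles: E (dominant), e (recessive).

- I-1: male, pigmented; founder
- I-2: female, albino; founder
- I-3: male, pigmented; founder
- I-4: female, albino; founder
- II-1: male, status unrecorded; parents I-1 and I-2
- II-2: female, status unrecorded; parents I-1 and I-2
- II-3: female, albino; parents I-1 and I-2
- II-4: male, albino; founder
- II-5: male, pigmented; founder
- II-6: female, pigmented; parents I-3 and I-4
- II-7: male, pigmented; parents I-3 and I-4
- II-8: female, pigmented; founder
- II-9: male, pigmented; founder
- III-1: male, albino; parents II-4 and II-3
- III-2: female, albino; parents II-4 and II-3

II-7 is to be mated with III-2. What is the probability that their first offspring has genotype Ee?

II-7 is pigmented so carries E and received e from I-4 (ee), so II-7 is Ee.
III-2 is albino, so III-2 is ee.
The cross gives 1/2 Ee : 1/2 ee, so P(offspring has genotype Ee) = 1/2.

1/2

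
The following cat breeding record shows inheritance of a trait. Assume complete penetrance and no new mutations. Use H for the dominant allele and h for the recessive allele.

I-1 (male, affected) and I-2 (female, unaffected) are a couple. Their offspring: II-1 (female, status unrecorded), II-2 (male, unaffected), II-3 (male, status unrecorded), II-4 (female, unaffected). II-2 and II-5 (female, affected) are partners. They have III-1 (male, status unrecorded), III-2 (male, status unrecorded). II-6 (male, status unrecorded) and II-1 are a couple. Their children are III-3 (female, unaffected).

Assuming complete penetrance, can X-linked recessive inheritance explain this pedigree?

Yes

A consistent assignment under X-linked recessive exists: I-1 X^h Y, I-2 X^H X^H, II-1 X^H X^h, II-2 X^H Y, II-3 X^H Y, II-4 X^H X^h, II-5 X^h X^h, II-6 X^H Y, III-1 X^h Y, III-2 X^h Y, III-3 X^H X^H.
In this assignment every recorded phenotype matches its genotype and every non-founder's genotype is obtainable from its parents' genotypes, so the pedigree is consistent.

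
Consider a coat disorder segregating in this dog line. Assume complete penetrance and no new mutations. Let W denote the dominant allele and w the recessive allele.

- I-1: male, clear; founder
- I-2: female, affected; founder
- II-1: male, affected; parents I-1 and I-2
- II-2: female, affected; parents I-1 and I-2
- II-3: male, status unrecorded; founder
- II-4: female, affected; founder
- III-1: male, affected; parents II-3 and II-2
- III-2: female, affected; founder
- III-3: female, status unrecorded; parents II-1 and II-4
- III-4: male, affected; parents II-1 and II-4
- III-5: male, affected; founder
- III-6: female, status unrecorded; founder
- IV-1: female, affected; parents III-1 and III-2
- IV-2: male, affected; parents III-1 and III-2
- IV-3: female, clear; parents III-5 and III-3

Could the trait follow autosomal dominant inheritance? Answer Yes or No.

A consistent assignment under autosomal dominant exists: I-1 ww, I-2 WW, II-1 Ww, II-2 Ww, II-3 WW, II-4 WW, III-1 WW, III-2 WW, III-3 Ww, III-4 WW, III-5 Ww, III-6 WW, IV-1 WW, IV-2 WW, IV-3 ww.
In this assignment every recorded phenotype matches its genotype and every non-founder's genotype is obtainable from its parents' genotypes, so the pedigree is consistent.

Yes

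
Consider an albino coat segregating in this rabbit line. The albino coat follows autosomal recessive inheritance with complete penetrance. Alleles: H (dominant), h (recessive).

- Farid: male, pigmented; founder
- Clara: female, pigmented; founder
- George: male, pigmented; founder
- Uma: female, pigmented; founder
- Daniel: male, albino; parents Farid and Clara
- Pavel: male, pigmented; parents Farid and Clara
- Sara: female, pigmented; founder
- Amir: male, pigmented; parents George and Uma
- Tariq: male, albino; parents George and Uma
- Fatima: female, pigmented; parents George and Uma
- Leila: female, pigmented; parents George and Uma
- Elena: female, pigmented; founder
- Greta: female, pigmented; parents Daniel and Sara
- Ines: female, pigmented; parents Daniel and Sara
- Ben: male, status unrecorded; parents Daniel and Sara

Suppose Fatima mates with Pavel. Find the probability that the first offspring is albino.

1/9

George is pigmented so carries H and passed h to Tariq (hh), so George is Hh.
Uma is pigmented so carries H and passed h to Tariq (hh), so Uma is Hh.
Fatima is a pigmented offspring of George (Hh) × Uma (Hh), whose cross gives 1/4 HH : 1/2 Hh : 1/4 hh; conditioning on being pigmented, Fatima is HH with probability 1/3, Hh with probability 2/3.
Farid is pigmented so carries H and passed h to Daniel (hh), so Farid is Hh.
Clara is pigmented so carries H and passed h to Daniel (hh), so Clara is Hh.
Pavel is a pigmented offspring of Farid (Hh) × Clara (Hh), whose cross gives 1/4 HH : 1/2 Hh : 1/4 hh; conditioning on being pigmented, Pavel is HH with probability 1/3, Hh with probability 2/3.
Summing over parental genotype combinations, P(offspring is albino) = 4/9·1/4 = 1/9.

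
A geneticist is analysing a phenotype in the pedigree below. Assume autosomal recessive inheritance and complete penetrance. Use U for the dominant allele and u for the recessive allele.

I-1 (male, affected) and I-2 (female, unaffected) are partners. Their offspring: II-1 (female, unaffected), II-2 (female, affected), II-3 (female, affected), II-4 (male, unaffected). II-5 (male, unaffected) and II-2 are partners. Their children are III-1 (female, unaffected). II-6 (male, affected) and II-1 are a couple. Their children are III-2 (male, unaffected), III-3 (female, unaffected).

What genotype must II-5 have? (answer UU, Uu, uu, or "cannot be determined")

II-5's phenotype allows UU or Uu, and no parent or child forces a single allele at both positions; consistent genotype assignments exist with II-5 as UU or Uu.

cannot be determined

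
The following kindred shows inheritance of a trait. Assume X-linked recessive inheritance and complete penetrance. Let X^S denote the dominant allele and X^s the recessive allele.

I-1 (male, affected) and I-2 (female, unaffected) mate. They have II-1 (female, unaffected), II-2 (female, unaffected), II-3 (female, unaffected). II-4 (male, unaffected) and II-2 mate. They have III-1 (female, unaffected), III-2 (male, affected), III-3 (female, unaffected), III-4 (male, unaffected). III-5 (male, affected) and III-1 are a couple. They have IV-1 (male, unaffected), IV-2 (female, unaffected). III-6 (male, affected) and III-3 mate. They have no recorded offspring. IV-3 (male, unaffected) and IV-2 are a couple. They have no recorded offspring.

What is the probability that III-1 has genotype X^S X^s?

II-4 is unaffected, so II-4 is X^S Y.
II-2 is unaffected so carries S and received s from I-1 (X^s Y), so II-2 is X^S X^s.
Their cross gives offspring ratios 1/2 X^S X^S : 1/2 X^S X^s. Conditioning on III-1 being unaffected, P(X^S X^s) = 1/2 / 1 = 1/2 before taking III-1's own offspring into account.
III-5 is affected, so III-5 is X^s Y.
Now use III-1's offspring. Probability of each recorded status — unaffected son IV-1: 1/2 if III-1 is X^S X^s, 1 if X^S X^S; unaffected daughter IV-2: 1/2 if III-1 is X^S X^s, 1 if X^S X^S.
Bayes: P(X^S X^s) = 1/2·1/4 / (1/2·1/4 + 1/2·1) = 1/5.

1/5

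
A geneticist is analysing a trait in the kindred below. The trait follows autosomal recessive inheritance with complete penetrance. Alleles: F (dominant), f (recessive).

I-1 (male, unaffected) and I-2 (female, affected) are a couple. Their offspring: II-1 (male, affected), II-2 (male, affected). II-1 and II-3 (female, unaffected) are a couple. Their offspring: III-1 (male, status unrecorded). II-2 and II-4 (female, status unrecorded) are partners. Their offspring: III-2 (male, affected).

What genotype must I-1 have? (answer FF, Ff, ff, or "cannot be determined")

From phenotype alone, I-1 is FF or Ff.
I-1 is unaffected so carries F and passed f to II-1 (ff), so I-1 is Ff.

Ff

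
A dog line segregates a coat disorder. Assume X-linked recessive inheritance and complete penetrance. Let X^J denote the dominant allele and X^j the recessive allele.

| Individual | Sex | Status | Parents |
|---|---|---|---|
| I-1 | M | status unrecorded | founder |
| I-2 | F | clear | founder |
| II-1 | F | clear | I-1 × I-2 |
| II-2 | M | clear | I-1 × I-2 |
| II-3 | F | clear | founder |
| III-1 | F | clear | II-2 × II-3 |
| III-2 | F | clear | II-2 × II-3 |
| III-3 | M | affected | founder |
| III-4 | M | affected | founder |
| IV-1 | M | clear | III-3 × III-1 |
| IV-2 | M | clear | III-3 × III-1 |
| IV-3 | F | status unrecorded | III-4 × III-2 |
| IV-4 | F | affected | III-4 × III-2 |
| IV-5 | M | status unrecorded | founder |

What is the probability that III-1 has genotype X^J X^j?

1/5

II-2 is clear, so II-2 is X^J Y.
II-3 is clear so carries J and passed j to III-2 (X^J X^j, whose J came from II-2), so II-3 is X^J X^j.
Their cross gives offspring ratios 1/2 X^J X^J : 1/2 X^J X^j. Conditioning on III-1 being clear, P(X^J X^j) = 1/2 / 1 = 1/2 before taking III-1's own offspring into account.
III-3 is affected, so III-3 is X^j Y.
Now use III-1's offspring. Probability of each recorded status — clear son IV-1: 1/2 if III-1 is X^J X^j, 1 if X^J X^J; clear son IV-2: 1/2 if III-1 is X^J X^j, 1 if X^J X^J.
Bayes: P(X^J X^j) = 1/2·1/4 / (1/2·1/4 + 1/2·1) = 1/5.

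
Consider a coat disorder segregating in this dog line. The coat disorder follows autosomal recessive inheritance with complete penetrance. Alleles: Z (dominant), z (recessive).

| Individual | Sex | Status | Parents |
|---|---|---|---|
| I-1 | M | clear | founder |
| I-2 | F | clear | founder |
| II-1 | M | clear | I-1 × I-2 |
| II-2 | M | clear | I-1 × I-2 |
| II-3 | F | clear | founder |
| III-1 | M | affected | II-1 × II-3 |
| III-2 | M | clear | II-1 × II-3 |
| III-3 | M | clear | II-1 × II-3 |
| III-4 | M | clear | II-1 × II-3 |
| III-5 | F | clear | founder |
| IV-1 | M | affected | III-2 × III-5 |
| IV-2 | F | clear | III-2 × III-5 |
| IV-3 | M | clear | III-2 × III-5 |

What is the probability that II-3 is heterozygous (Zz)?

II-3 is clear so carries Z and passed z to III-1 (zz), so II-3 is Zz, giving P(Zz) = 1.

1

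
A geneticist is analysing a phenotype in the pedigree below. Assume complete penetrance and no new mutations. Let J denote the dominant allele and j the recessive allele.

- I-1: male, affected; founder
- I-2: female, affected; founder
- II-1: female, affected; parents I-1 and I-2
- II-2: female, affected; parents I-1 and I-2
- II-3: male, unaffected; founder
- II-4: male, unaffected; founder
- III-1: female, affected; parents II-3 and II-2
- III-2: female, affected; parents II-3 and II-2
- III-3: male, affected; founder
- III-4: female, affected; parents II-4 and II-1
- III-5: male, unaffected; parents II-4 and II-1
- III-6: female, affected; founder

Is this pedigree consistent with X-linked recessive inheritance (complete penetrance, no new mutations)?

Under X-linked recessive, III-1 (affected, female) cannot arise from II-3 (unaffected) × II-2 (affected).

No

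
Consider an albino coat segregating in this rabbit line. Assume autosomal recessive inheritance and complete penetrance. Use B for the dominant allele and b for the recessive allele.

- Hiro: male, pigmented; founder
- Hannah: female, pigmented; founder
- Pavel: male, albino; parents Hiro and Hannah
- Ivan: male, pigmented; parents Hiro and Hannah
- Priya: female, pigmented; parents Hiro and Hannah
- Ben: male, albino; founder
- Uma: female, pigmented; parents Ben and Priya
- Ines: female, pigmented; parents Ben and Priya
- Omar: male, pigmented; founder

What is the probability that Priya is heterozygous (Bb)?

1/3

Hiro is pigmented so carries B and passed b to Pavel (bb), so Hiro is Bb.
Hannah is pigmented so carries B and passed b to Pavel (bb), so Hannah is Bb.
Their cross gives offspring ratios 1/4 BB : 1/2 Bb : 1/4 bb. Conditioning on Priya being pigmented, P(Bb) = 1/2 / 3/4 = 2/3 before taking Priya's own offspring into account.
Ben is albino, so Ben is bb.
Now use Priya's offspring. Probability of each recorded status — pigmented daughter Uma: 1/2 if Priya is Bb, 1 if BB; pigmented daughter Ines: 1/2 if Priya is Bb, 1 if BB.
Bayes: P(Bb) = 2/3·1/4 / (2/3·1/4 + 1/3·1) = 1/3.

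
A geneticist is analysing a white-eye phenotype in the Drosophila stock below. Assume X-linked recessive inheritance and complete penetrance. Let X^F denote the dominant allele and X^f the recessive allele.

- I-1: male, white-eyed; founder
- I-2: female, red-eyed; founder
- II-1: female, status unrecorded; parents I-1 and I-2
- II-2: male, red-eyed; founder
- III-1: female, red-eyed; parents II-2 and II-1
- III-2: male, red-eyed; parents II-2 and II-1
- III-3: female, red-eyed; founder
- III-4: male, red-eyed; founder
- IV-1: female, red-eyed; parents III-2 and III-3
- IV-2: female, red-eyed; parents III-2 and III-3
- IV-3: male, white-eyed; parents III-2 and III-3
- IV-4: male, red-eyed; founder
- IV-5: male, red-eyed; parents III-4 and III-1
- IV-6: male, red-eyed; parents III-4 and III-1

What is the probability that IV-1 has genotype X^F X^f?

1/2

III-2 is red-eyed, so III-2 is X^F Y.
III-3 is red-eyed so carries F and passed f to IV-3 (X^f Y), so III-3 is X^F X^f.
Their cross gives offspring ratios 1/2 X^F X^F : 1/2 X^F X^f. Conditioning on IV-1 being red-eyed, P(X^F X^f) = 1/2 / 1 = 1/2.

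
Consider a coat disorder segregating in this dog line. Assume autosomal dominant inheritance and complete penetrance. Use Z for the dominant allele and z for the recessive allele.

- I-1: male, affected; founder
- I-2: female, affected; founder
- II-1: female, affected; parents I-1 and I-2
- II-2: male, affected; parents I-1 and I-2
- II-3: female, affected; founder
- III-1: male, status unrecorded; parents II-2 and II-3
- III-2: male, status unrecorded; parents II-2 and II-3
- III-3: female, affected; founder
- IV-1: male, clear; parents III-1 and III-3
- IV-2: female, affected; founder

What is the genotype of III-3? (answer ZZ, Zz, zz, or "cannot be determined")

From phenotype alone, III-3 is ZZ or Zz.
III-3 is affected so carries Z and passed z to IV-1 (zz), so III-3 is Zz.

Zz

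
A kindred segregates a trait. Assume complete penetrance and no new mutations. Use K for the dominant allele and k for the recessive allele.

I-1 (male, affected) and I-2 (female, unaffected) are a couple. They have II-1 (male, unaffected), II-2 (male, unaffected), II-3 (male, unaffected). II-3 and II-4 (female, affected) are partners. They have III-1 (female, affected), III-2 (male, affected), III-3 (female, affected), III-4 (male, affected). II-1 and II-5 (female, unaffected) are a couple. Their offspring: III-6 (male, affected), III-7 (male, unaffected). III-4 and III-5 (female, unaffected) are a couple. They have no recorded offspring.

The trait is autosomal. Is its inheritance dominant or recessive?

recessive

II-1 and II-5 are both unaffected yet have an affected child III-6. Under dominance, an affected child requires at least one affected parent, so the trait cannot be dominant.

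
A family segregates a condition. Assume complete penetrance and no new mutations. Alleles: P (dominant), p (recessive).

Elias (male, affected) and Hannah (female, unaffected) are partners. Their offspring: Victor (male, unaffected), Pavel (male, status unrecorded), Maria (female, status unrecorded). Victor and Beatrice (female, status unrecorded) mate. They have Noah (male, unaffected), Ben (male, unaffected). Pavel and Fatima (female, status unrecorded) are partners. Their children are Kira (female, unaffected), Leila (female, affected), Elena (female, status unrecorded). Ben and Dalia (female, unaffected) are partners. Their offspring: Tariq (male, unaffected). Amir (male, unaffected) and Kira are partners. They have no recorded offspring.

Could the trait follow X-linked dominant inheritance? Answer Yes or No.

Yes

A consistent assignment under X-linked dominant exists: Elias X^P Y, Hannah X^p X^p, Victor X^p Y, Pavel X^p Y, Maria X^P X^p, Beatrice X^P X^p, Fatima X^P X^p, Noah X^p Y, Ben X^p Y, Dalia X^p X^p, Kira X^p X^p, Leila X^P X^p, Elena X^P X^p, Amir X^p Y, Tariq X^p Y.
In this assignment every recorded phenotype matches its genotype and every non-founder's genotype is obtainable from its parents' genotypes, so the pedigree is consistent.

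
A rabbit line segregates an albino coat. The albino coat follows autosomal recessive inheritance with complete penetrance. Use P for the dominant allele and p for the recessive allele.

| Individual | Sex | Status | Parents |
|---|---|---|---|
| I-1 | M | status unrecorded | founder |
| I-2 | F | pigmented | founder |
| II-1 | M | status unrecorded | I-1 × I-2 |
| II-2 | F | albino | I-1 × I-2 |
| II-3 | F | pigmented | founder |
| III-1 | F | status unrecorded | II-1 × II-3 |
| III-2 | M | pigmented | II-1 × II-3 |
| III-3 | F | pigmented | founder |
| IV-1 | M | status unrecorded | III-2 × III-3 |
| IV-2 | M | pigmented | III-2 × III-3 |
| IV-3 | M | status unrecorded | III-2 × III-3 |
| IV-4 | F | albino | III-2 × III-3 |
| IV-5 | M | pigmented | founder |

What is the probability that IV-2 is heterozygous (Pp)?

III-2 is pigmented so carries P and passed p to IV-4 (pp), so III-2 is Pp.
III-3 is pigmented so carries P and passed p to IV-4 (pp), so III-3 is Pp.
Their cross gives offspring ratios 1/4 PP : 1/2 Pp : 1/4 pp. Conditioning on IV-2 being pigmented, P(Pp) = 1/2 / 3/4 = 2/3.

2/3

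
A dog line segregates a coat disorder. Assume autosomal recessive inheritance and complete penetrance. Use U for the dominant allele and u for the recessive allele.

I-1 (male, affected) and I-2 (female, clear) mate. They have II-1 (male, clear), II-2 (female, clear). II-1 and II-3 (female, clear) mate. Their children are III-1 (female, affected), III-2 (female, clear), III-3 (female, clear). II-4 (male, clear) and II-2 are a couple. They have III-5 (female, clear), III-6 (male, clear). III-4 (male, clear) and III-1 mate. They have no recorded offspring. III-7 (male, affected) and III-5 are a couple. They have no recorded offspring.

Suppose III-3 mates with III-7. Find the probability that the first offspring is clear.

II-1 is clear so carries U and received u from I-1 (uu), so II-1 is Uu.
II-3 is clear so carries U and passed u to III-1 (uu), so II-3 is Uu.
III-3 is a clear offspring of II-1 (Uu) × II-3 (Uu), whose cross gives 1/4 UU : 1/2 Uu : 1/4 uu; conditioning on being clear, III-3 is UU with probability 1/3, Uu with probability 2/3.
III-7 is affected, so III-7 is uu.
Summing over parental genotype combinations, P(offspring is clear) = 1/3·1 + 2/3·1/2 = 2/3.

2/3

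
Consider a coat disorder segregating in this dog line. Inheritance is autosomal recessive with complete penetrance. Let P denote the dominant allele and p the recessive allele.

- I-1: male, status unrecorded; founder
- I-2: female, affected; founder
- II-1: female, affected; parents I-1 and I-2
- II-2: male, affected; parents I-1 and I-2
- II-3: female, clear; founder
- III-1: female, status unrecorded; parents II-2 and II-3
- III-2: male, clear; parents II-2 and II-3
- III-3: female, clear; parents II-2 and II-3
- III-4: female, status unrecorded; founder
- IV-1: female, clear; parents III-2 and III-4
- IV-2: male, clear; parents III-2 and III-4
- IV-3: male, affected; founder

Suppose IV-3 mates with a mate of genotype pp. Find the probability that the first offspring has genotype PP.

IV-3 is affected, so IV-3 is pp.
The cross gives 1 pp, so P(offspring has genotype PP) = 0.

0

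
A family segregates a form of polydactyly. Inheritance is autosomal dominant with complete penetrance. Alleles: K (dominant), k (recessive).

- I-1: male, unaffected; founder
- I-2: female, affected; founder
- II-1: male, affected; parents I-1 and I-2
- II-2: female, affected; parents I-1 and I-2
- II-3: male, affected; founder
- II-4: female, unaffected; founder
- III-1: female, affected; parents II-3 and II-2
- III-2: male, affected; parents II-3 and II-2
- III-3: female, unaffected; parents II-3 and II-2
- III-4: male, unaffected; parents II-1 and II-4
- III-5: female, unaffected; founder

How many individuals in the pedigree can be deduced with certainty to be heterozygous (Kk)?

Obligate heterozygotes: II-1 is affected so carries K and received k from I-1 (kk), so II-1 is Kk; II-2 is affected so carries K and received k from I-1 (kk), so II-2 is Kk; II-3 is affected so carries K and passed k to III-3 (kk), so II-3 is Kk.
Every other individual is either homozygous by phenotype or has at least one consistent homozygous assignment, so the count is 3.

3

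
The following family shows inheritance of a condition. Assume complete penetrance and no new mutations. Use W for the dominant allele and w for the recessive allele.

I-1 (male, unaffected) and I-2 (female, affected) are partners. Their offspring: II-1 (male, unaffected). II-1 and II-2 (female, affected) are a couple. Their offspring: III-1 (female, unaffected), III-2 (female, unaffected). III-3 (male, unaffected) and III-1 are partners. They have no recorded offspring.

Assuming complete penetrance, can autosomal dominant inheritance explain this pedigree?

A consistent assignment under autosomal dominant exists: I-1 ww, I-2 Ww, II-1 ww, II-2 Ww, III-1 ww, III-2 ww, III-3 ww.
In this assignment every recorded phenotype matches its genotype and every non-founder's genotype is obtainable from its parents' genotypes, so the pedigree is consistent.

Yes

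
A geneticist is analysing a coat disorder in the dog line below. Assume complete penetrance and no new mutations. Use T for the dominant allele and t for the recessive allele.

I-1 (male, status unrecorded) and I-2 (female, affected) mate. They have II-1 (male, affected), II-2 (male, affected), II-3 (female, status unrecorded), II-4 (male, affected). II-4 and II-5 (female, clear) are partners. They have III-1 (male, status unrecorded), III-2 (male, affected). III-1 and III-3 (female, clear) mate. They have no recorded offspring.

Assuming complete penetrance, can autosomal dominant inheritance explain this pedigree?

Yes

A consistent assignment under autosomal dominant exists: I-1 TT, I-2 TT, II-1 TT, II-2 TT, II-3 TT, II-4 TT, II-5 tt, III-1 Tt, III-2 Tt, III-3 tt.
In this assignment every recorded phenotype matches its genotype and every non-founder's genotype is obtainable from its parents' genotypes, so the pedigree is consistent.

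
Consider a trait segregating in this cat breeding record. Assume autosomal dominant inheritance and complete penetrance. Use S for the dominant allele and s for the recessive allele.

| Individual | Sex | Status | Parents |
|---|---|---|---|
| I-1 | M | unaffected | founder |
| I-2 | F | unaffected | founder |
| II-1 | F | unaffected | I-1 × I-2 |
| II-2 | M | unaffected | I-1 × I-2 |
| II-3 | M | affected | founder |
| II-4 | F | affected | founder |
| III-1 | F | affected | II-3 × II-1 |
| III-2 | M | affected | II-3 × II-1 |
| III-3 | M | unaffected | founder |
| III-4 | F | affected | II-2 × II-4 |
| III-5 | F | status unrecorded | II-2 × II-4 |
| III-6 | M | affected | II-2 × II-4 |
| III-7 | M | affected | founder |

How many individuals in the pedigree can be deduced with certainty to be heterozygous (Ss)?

4

Obligate heterozygotes: III-1 is affected so carries S and received s from II-1 (ss), so III-1 is Ss; III-2 is affected so carries S and received s from II-1 (ss), so III-2 is Ss; III-4 is affected so carries S and received s from II-2 (ss), so III-4 is Ss; III-6 is affected so carries S and received s from II-2 (ss), so III-6 is Ss.
Every other individual is either homozygous by phenotype or has at least one consistent homozygous assignment, so the count is 4.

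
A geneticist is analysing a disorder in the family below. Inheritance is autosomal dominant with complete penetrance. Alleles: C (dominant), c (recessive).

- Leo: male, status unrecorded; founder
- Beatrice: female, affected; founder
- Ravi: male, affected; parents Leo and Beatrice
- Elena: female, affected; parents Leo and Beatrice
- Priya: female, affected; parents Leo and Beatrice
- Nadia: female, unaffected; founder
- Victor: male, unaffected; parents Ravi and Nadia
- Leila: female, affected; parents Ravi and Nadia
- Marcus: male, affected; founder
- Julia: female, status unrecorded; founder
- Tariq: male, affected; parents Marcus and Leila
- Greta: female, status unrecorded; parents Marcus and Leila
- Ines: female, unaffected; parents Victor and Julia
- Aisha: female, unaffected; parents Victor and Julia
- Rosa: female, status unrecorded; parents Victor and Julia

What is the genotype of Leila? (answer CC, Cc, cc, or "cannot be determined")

Cc

From phenotype alone, Leila is CC or Cc.
Leila is affected so carries C and received c from Nadia (cc), so Leila is Cc.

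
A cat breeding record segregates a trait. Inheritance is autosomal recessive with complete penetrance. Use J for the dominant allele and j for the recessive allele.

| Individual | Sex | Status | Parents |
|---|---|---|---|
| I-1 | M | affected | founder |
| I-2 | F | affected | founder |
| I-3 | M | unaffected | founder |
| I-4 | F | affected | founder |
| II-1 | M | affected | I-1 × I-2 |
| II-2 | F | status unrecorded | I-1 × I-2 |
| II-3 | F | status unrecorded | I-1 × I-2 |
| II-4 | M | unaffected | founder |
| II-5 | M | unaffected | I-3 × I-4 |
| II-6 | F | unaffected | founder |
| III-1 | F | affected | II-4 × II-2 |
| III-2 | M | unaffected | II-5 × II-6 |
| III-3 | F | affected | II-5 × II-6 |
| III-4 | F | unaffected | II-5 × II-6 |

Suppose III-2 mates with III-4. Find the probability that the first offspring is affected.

II-5 is unaffected so carries J and received j from I-4 (jj), so II-5 is Jj.
II-6 is unaffected so carries J and passed j to III-3 (jj), so II-6 is Jj.
III-2 is an unaffected offspring of II-5 (Jj) × II-6 (Jj), whose cross gives 1/4 JJ : 1/2 Jj : 1/4 jj; conditioning on being unaffected, III-2 is JJ with probability 1/3, Jj with probability 2/3.
III-4 is an unaffected offspring of II-5 (Jj) × II-6 (Jj), whose cross gives 1/4 JJ : 1/2 Jj : 1/4 jj; conditioning on being unaffected, III-4 is JJ with probability 1/3, Jj with probability 2/3.
Summing over parental genotype combinations, P(offspring is affected) = 4/9·1/4 = 1/9.

1/9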